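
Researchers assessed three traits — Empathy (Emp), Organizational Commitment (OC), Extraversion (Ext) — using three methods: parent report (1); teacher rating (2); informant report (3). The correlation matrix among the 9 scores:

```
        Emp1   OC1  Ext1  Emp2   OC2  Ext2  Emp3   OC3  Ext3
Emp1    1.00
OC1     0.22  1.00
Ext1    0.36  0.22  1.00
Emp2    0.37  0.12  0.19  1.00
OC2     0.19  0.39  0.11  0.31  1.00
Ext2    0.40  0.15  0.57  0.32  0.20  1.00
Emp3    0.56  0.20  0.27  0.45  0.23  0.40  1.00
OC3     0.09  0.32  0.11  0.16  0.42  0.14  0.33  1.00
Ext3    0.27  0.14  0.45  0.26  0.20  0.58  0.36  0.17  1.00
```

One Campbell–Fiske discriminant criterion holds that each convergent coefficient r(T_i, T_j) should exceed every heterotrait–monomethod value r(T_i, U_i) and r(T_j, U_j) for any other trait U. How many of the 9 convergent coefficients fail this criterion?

1

Each convergent coefficient versus the relevant comparison correlations:
Emp (methods 1·2): 0.37 vs {0.22, 0.31, 0.36, 0.32} → pass.
Emp (methods 1·3): 0.56 vs {0.22, 0.33, 0.36, 0.36} → pass.
Emp (methods 2·3): 0.45 vs {0.31, 0.33, 0.32, 0.36} → pass.
OC (methods 1·2): 0.39 vs {0.22, 0.31, 0.22, 0.20} → pass.
OC (methods 1·3): 0.32 vs {0.22, 0.33, 0.22, 0.17} → fail.
OC (methods 2·3): 0.42 vs {0.31, 0.33, 0.20, 0.17} → pass.
Ext (methods 1·2): 0.57 vs {0.36, 0.32, 0.22, 0.20} → pass.
Ext (methods 1·3): 0.45 vs {0.36, 0.36, 0.22, 0.17} → pass.
Ext (methods 2·3): 0.58 vs {0.32, 0.36, 0.20, 0.17} → pass.
1 of 9 fail.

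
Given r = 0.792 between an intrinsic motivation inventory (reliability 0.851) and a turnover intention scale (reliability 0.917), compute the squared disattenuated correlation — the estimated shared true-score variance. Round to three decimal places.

0.804

Disattenuated r = 0.792 / √(0.851 × 0.917) = 0.792 / 0.8834 = 0.8965.
Shared true-score variance = 0.8965² = 0.8037 ≈ 0.804.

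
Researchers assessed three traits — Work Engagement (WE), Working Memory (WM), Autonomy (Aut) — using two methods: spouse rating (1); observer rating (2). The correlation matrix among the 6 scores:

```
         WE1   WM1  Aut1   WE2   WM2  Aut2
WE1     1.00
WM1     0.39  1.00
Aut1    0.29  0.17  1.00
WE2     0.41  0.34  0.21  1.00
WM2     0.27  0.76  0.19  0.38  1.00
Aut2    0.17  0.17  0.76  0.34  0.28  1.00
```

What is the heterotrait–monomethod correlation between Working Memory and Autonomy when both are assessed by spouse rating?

0.17

Different traits, same method: r(WM1, Aut1) = 0.17.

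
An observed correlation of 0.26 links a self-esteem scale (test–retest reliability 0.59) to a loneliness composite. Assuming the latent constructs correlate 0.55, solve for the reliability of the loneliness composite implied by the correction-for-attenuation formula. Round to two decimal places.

0.38

r_true = r_obs / √(r_xx · r_yy) ⇒ 0.55 = 0.26 / √(0.59 · r_yy).
√(0.59 · r_yy) = 0.26 / 0.55 = 0.4727; 0.59 · r_yy = 0.2234; r_yy = 0.2234 / 0.59 ≈ 0.38.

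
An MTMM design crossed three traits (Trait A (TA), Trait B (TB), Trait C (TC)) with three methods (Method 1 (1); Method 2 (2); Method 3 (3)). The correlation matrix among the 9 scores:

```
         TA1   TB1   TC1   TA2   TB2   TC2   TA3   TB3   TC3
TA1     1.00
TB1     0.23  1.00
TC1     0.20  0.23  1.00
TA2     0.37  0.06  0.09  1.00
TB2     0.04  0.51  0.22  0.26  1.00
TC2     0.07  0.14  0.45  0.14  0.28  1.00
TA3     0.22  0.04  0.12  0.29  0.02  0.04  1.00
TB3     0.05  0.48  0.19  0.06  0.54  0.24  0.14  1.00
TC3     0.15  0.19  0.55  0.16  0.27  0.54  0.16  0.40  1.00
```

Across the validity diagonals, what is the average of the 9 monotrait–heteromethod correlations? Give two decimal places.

0.44

Convergent values: 0.37, 0.22, 0.29, 0.51, 0.48, 0.54, 0.45, 0.55, 0.54; mean = 3.95/9 = 0.44.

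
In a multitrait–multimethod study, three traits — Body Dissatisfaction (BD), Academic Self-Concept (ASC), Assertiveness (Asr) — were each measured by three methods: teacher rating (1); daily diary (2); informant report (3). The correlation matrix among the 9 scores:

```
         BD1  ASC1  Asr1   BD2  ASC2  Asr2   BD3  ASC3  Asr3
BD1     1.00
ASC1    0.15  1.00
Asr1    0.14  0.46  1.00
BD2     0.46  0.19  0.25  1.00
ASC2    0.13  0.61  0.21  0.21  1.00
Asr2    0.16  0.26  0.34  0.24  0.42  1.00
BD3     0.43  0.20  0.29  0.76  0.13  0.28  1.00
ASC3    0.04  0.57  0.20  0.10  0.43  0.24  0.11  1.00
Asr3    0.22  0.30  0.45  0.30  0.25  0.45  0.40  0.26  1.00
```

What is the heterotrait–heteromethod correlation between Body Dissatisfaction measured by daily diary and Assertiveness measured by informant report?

Different traits and methods: r(BD2, Asr3) = 0.30.

0.30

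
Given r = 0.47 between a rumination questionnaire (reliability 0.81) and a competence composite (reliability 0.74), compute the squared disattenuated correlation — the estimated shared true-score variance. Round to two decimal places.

Disattenuated r = 0.47 / √(0.81 × 0.74) = 0.47 / 0.7742 = 0.6071.
Shared true-score variance = 0.6071² = 0.3686 ≈ 0.37.

0.37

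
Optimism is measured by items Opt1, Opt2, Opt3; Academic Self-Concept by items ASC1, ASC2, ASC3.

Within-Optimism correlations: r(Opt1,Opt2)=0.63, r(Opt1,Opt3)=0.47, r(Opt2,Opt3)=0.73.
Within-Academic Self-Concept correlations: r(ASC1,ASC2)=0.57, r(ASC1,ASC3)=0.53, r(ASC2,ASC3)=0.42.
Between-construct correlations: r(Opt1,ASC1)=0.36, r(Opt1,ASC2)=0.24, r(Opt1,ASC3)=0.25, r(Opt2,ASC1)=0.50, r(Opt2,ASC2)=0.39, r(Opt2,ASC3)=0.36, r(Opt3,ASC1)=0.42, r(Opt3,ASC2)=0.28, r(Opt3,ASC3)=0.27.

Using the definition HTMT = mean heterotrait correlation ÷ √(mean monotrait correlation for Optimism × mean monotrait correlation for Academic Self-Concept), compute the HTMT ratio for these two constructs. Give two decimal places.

0.61

Mean heterotrait r = 3.07/9 = 0.3411.
Mean within-Opt = 1.83/3 = 0.6100; mean within-ASC = 1.52/3 = 0.5067.
Geometric mean = √(0.6100 × 0.5067) = 0.5560.
HTMT = 0.3411 / 0.5560 = 0.61.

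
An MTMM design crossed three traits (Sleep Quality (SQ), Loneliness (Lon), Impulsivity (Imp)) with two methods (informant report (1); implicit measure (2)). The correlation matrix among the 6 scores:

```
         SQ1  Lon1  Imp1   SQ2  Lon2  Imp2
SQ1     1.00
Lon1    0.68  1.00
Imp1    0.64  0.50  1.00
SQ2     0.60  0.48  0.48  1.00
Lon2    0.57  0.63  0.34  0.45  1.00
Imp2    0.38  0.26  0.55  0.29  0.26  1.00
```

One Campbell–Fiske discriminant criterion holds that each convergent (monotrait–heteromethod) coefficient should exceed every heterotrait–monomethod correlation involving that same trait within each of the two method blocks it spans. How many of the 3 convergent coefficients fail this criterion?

Each convergent coefficient versus the relevant comparison correlations:
SQ (methods 1·2): 0.60 vs {0.68, 0.45, 0.64, 0.29} → fail.
Lon (methods 1·2): 0.63 vs {0.68, 0.45, 0.50, 0.26} → fail.
Imp (methods 1·2): 0.55 vs {0.64, 0.29, 0.50, 0.26} → fail.
3 of 3 fail.

3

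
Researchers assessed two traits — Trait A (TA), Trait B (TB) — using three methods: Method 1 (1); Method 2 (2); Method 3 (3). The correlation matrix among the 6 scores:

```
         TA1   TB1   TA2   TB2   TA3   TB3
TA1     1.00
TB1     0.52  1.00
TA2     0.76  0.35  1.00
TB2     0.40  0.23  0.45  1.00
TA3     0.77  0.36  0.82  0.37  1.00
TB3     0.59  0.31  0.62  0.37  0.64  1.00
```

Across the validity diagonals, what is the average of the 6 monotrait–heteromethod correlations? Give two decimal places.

Convergent values: 0.76, 0.77, 0.82, 0.23, 0.31, 0.37; mean = 3.26/6 = 0.54.

0.54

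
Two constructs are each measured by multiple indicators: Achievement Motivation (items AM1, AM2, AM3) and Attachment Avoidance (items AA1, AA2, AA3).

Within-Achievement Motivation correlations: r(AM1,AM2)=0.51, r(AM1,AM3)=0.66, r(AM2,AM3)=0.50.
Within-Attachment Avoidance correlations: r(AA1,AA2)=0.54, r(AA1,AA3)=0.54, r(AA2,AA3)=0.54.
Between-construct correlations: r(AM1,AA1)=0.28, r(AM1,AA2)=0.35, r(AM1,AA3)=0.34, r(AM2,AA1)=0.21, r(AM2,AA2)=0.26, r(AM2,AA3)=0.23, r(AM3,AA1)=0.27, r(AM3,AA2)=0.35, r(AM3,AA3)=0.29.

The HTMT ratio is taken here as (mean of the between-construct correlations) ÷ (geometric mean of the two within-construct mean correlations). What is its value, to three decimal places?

0.523

Between-construct mean = 2.58/9 = 0.2867.
Mean within-AM = 1.67/3 = 0.5567; mean within-AA = 1.62/3 = 0.5400.
Geometric mean = √(0.5567 × 0.5400) = 0.5483.
HTMT = 0.2867 / 0.5483 = 0.523.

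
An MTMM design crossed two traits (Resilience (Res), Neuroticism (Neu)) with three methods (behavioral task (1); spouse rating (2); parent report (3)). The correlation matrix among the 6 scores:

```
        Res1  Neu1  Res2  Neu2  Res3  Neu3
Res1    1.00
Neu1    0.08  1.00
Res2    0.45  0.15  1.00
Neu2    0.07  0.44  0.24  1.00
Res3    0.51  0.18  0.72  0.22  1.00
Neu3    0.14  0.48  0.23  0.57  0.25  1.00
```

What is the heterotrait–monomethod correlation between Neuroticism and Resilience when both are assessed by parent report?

Different traits, same method: r(Neu3, Res3) = 0.25.

0.25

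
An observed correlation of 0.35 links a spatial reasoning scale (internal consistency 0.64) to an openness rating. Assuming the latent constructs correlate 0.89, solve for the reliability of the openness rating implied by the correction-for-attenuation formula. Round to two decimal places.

0.24

r_true = r_obs / √(r_xx · r_yy) ⇒ 0.89 = 0.35 / √(0.64 · r_yy).
√(0.64 · r_yy) = 0.35 / 0.89 = 0.3933; 0.64 · r_yy = 0.1547; r_yy = 0.1547 / 0.64 ≈ 0.24.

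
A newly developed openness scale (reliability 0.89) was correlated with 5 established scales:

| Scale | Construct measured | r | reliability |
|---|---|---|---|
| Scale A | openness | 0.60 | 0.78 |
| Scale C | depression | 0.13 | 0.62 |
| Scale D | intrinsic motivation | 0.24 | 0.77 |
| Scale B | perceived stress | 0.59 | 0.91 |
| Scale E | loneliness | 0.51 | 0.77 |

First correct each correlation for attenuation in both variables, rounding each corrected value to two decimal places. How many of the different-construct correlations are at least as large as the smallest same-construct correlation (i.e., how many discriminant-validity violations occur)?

Disattenuated r (r / √(r_scale · r_new)):
  Scale A (conv): 0.60 / √(0.78·0.89) = 0.72
  Scale C (disc): 0.13 / √(0.62·0.89) = 0.18
  Scale D (disc): 0.24 / √(0.77·0.89) = 0.29
  Scale B (disc): 0.59 / √(0.91·0.89) = 0.66
  Scale E (disc): 0.51 / √(0.77·0.89) = 0.62
Smallest convergent = 0.72. Discriminant values: 0.18, 0.29, 0.66, 0.62; count ≥ 0.72 → 0.

0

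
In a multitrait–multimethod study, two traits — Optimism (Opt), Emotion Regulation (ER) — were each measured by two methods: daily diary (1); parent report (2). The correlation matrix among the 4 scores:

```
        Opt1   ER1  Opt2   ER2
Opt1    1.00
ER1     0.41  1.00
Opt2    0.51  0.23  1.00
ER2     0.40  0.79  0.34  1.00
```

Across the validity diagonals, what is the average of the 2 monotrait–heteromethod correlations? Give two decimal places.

0.65

Convergent values: 0.51, 0.79; mean = 1.30/2 = 0.65.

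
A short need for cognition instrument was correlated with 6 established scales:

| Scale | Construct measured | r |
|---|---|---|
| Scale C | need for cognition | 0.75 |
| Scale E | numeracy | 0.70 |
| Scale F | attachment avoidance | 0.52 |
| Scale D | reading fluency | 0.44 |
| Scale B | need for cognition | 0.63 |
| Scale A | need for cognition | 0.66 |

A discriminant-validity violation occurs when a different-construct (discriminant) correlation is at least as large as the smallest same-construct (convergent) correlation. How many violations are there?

Convergent (same construct = need for cognition): Scale C, Scale B, Scale A.
Smallest convergent = 0.63. Discriminant values: 0.70, 0.52, 0.44; count ≥ 0.63 → 1.

1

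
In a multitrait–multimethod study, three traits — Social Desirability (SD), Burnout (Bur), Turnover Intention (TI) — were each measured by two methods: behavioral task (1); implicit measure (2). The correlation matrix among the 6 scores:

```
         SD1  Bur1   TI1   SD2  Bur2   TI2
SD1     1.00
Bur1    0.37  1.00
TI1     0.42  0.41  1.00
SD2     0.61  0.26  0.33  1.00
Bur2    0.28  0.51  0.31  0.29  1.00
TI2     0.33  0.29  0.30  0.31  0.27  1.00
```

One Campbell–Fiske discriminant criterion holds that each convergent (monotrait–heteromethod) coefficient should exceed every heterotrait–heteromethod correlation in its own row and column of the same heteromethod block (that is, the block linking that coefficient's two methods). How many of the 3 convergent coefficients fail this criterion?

Checking each validity diagonal entry against its comparison values:
SD (methods 1·2): 0.61 vs {0.28, 0.26, 0.33, 0.33} → pass.
Bur (methods 1·2): 0.51 vs {0.26, 0.28, 0.29, 0.31} → pass.
TI (methods 1·2): 0.30 vs {0.33, 0.33, 0.31, 0.29} → fail.
1 of 3 fail.

1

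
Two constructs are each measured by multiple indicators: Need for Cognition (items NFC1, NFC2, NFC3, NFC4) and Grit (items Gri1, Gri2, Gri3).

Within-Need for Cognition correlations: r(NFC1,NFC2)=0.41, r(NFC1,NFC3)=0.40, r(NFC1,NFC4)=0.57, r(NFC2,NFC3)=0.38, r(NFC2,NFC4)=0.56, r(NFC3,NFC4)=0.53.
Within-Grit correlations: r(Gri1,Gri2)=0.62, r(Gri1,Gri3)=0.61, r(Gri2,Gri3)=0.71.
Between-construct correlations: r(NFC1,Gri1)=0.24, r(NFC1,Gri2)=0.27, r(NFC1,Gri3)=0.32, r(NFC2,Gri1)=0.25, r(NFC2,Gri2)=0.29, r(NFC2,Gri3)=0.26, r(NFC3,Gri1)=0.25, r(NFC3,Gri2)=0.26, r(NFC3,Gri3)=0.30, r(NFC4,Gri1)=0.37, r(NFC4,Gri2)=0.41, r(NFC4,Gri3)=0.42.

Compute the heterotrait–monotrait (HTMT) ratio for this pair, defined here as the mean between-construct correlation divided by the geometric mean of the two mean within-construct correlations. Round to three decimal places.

0.547

Between-construct mean = 3.64/12 = 0.3033.
Mean within-NFC = 2.85/6 = 0.4750; mean within-Gri = 1.94/3 = 0.6467.
Geometric mean = √(0.4750 × 0.6467) = 0.5542.
HTMT = 0.3033 / 0.5542 = 0.547.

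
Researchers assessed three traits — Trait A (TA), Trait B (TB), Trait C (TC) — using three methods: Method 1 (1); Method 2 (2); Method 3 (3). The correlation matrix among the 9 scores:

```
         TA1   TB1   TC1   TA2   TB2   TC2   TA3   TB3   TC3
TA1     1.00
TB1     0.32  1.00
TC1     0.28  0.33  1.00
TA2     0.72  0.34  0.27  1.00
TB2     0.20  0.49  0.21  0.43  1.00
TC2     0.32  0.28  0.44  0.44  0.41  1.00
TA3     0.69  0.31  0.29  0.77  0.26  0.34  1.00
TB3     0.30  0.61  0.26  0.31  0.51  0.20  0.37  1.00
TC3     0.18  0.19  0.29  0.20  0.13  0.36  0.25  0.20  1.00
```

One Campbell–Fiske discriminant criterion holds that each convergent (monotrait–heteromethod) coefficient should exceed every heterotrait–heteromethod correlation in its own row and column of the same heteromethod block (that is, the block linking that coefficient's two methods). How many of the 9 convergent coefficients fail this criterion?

1

Convergent coefficients and their comparison sets:
TA (methods 1·2): 0.72 vs {0.20, 0.34, 0.32, 0.27} → pass.
TA (methods 1·3): 0.69 vs {0.30, 0.31, 0.18, 0.29} → pass.
TA (methods 2·3): 0.77 vs {0.31, 0.26, 0.20, 0.34} → pass.
TB (methods 1·2): 0.49 vs {0.34, 0.20, 0.28, 0.21} → pass.
TB (methods 1·3): 0.61 vs {0.31, 0.30, 0.19, 0.26} → pass.
TB (methods 2·3): 0.51 vs {0.26, 0.31, 0.13, 0.20} → pass.
TC (methods 1·2): 0.44 vs {0.27, 0.32, 0.21, 0.28} → pass.
TC (methods 1·3): 0.29 vs {0.29, 0.18, 0.26, 0.19} → fail.
TC (methods 2·3): 0.36 vs {0.34, 0.20, 0.20, 0.13} → pass.
1 of 9 fail.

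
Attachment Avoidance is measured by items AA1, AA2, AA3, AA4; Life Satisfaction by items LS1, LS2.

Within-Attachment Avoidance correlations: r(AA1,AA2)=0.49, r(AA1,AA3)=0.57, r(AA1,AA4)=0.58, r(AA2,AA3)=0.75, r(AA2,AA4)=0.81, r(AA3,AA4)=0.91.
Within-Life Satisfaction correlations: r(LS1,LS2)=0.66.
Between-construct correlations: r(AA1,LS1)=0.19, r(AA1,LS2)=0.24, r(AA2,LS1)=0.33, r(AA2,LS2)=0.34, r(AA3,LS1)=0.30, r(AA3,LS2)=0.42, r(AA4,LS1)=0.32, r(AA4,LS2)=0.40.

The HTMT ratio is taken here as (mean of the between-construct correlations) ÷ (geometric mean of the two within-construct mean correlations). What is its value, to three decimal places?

0.472

Mean heterotrait r = 2.54/8 = 0.3175.
Mean within-AA = 4.11/6 = 0.6850; mean within-LS = 0.66/1 = 0.6600.
Geometric mean = √(0.6850 × 0.6600) = 0.6724.
HTMT = 0.3175 / 0.6724 = 0.472.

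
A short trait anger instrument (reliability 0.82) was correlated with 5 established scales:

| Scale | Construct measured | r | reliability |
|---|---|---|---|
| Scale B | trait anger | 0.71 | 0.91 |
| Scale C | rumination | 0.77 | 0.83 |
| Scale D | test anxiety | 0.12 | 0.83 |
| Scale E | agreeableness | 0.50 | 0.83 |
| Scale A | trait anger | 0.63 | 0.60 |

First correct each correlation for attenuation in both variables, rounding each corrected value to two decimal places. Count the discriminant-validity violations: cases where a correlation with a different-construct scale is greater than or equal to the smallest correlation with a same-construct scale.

Disattenuated r (r / √(r_scale · r_new)):
  Scale B (conv): 0.71 / √(0.91·0.82) = 0.82
  Scale C (disc): 0.77 / √(0.83·0.82) = 0.93
  Scale D (disc): 0.12 / √(0.83·0.82) = 0.15
  Scale E (disc): 0.50 / √(0.83·0.82) = 0.61
  Scale A (conv): 0.63 / √(0.60·0.82) = 0.90
Smallest convergent = 0.82. Discriminant values: 0.93, 0.15, 0.61; count ≥ 0.82 → 1.

1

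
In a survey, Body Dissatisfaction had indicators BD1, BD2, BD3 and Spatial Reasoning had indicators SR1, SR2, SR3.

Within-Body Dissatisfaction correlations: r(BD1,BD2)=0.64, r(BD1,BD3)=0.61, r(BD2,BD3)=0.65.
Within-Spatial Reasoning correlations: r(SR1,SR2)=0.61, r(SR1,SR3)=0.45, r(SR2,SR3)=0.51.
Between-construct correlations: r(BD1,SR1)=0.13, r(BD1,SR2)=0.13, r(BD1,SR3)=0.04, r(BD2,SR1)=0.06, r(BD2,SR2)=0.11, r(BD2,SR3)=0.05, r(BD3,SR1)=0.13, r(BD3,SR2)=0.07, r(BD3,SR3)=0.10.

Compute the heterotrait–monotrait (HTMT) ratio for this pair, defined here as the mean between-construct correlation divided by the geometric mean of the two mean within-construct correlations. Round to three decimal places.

0.158

Mean between = 0.82/9 = 0.0911.
Mean within-BD = 1.90/3 = 0.6333; mean within-SR = 1.57/3 = 0.5233.
Geometric mean = √(0.6333 × 0.5233) = 0.5757.
HTMT = 0.0911 / 0.5757 = 0.158.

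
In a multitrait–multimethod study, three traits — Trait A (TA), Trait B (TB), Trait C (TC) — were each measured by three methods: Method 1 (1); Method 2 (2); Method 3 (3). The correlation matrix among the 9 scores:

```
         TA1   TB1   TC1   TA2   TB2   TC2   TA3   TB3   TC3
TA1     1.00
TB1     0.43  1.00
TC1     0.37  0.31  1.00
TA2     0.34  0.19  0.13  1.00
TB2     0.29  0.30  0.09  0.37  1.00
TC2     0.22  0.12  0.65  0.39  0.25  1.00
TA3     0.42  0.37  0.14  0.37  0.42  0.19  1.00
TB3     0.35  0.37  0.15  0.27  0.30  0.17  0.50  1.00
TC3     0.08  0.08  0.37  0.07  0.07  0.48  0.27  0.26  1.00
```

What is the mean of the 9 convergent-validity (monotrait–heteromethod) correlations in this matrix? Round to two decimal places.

Convergent values: 0.34, 0.42, 0.37, 0.30, 0.37, 0.30, 0.65, 0.37, 0.48; mean = 3.60/9 = 0.40.

0.40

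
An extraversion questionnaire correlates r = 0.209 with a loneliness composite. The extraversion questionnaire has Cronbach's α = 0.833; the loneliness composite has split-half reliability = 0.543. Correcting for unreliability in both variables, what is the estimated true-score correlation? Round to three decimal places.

0.311

r_true = r_obs / √(r_xx · r_yy) = 0.209 / √(0.833 × 0.543) = 0.209 / √0.452319 = 0.209 / 0.6725 ≈ 0.311.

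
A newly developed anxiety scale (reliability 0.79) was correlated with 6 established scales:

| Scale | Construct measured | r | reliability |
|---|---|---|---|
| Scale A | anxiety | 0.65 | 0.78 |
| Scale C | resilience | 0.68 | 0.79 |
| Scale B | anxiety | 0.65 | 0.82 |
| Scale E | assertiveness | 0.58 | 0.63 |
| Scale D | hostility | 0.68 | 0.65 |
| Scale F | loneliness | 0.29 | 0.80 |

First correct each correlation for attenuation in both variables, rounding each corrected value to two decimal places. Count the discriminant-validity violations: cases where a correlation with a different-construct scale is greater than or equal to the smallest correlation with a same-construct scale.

3

Disattenuated r (r / √(r_scale · r_new)):
  Scale A (conv): 0.65 / √(0.78·0.79) = 0.83
  Scale C (disc): 0.68 / √(0.79·0.79) = 0.86
  Scale B (conv): 0.65 / √(0.82·0.79) = 0.81
  Scale E (disc): 0.58 / √(0.63·0.79) = 0.82
  Scale D (disc): 0.68 / √(0.65·0.79) = 0.95
  Scale F (disc): 0.29 / √(0.80·0.79) = 0.36
Smallest convergent = 0.81. Discriminant values: 0.86, 0.82, 0.95, 0.36; count ≥ 0.81 → 3.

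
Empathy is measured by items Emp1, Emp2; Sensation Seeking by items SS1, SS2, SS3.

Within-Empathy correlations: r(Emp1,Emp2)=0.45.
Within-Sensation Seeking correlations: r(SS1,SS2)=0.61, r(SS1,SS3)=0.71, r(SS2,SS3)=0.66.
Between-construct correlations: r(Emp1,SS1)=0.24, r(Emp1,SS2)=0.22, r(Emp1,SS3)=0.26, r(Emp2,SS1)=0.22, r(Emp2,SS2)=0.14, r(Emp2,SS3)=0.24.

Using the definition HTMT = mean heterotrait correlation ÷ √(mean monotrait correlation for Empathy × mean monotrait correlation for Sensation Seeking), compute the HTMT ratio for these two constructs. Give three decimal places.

0.404

Mean between = 1.32/6 = 0.2200.
Mean within-Emp = 0.45/1 = 0.4500; mean within-SS = 1.98/3 = 0.6600.
Geometric mean = √(0.4500 × 0.6600) = 0.5450.
HTMT = 0.2200 / 0.5450 = 0.404.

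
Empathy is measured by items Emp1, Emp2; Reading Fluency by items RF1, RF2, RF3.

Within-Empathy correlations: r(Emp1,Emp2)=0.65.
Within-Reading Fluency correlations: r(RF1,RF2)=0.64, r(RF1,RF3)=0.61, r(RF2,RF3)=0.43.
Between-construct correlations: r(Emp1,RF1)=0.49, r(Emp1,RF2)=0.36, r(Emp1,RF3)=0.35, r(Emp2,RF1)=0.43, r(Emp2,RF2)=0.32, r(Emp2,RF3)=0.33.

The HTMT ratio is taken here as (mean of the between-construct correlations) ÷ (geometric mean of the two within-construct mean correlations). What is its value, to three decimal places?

0.630

Between-construct mean = 2.28/6 = 0.3800.
Mean within-Emp = 0.65/1 = 0.6500; mean within-RF = 1.68/3 = 0.5600.
Geometric mean = √(0.6500 × 0.5600) = 0.6033.
HTMT = 0.3800 / 0.6033 = 0.630.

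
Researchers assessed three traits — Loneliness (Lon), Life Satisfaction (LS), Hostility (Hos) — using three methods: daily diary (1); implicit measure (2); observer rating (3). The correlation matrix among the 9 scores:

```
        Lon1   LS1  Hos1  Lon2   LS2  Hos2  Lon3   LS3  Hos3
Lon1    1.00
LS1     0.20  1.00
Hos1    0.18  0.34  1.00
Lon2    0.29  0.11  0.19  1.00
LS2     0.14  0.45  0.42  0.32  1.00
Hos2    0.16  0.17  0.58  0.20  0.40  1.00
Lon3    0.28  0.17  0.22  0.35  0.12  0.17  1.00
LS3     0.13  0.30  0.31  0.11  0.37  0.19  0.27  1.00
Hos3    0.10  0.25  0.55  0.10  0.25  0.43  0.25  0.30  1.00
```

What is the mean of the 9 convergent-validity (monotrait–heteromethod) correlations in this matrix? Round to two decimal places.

0.40

Convergent values: 0.29, 0.28, 0.35, 0.45, 0.30, 0.37, 0.58, 0.55, 0.43; mean = 3.60/9 = 0.40.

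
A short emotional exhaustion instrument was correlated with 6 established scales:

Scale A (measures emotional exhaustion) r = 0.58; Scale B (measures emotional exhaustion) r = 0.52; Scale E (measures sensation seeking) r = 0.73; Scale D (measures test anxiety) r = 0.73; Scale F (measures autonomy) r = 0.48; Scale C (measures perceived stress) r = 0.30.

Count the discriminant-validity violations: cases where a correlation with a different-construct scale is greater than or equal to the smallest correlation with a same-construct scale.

Convergent (same construct = emotional exhaustion): Scale A, Scale B.
Smallest convergent = 0.52. Discriminant values: 0.73, 0.73, 0.48, 0.30; count ≥ 0.52 → 2.

2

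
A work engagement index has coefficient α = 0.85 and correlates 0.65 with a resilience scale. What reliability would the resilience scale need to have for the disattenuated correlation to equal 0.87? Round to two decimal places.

0.66

r_true = r_obs / √(r_xx · r_yy) ⇒ 0.87 = 0.65 / √(0.85 · r_yy).
√(0.85 · r_yy) = 0.65 / 0.87 = 0.7471; 0.85 · r_yy = 0.5582; r_yy = 0.5582 / 0.85 ≈ 0.66.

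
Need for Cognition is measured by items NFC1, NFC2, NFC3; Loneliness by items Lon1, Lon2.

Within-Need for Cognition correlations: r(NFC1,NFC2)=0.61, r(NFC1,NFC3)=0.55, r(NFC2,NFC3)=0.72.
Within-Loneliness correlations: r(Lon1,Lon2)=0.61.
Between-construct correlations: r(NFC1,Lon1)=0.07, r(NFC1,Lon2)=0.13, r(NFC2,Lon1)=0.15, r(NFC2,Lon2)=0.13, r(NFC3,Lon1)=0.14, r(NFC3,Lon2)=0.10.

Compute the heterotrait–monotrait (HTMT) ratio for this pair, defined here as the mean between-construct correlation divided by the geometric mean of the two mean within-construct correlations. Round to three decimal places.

Between-construct mean = 0.72/6 = 0.1200.
Mean within-NFC = 1.88/3 = 0.6267; mean within-Lon = 0.61/1 = 0.6100.
Geometric mean = √(0.6267 × 0.6100) = 0.6183.
HTMT = 0.1200 / 0.6183 = 0.194.

0.194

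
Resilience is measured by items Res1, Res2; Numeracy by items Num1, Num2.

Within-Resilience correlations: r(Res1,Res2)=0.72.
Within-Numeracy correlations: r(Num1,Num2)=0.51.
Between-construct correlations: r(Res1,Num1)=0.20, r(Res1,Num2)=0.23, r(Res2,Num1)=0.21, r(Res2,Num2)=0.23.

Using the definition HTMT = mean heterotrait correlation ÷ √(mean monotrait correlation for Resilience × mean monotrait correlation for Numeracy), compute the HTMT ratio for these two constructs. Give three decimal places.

0.359

Between-construct mean = 0.87/4 = 0.2175.
Mean within-Res = 0.72/1 = 0.7200; mean within-Num = 0.51/1 = 0.5100.
Geometric mean = √(0.7200 × 0.5100) = 0.6060.
HTMT = 0.2175 / 0.6060 = 0.359.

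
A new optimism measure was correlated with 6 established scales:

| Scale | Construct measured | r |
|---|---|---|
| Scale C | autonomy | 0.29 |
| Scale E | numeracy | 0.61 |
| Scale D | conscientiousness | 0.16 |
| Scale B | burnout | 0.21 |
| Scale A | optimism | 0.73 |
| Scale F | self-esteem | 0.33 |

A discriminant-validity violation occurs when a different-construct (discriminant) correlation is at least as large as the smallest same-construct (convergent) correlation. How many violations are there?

Convergent (same construct = optimism): Scale A.
Smallest convergent = 0.73. Discriminant values: 0.29, 0.61, 0.16, 0.21, 0.33; count ≥ 0.73 → 0.

0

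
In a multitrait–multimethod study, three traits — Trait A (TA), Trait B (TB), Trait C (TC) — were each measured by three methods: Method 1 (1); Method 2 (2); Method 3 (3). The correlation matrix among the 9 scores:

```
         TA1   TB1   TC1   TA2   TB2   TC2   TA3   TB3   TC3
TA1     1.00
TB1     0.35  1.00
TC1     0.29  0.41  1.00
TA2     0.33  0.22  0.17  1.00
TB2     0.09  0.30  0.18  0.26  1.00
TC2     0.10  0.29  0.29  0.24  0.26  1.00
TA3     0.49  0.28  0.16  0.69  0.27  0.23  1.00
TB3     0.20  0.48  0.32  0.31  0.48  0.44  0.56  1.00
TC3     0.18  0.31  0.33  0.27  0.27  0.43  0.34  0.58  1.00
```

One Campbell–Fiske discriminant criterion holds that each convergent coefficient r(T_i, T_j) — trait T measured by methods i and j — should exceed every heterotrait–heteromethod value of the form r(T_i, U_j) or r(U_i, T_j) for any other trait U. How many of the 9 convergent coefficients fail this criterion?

Convergent coefficients and their comparison sets:
TA (methods 1·2): 0.33 vs {0.09, 0.22, 0.10, 0.17} → pass.
TA (methods 1·3): 0.49 vs {0.20, 0.28, 0.18, 0.16} → pass.
TA (methods 2·3): 0.69 vs {0.31, 0.27, 0.27, 0.23} → pass.
TB (methods 1·2): 0.30 vs {0.22, 0.09, 0.29, 0.18} → pass.
TB (methods 1·3): 0.48 vs {0.28, 0.20, 0.31, 0.32} → pass.
TB (methods 2·3): 0.48 vs {0.27, 0.31, 0.27, 0.44} → pass.
TC (methods 1·2): 0.29 vs {0.17, 0.10, 0.18, 0.29} → fail.
TC (methods 1·3): 0.33 vs {0.16, 0.18, 0.32, 0.31} → pass.
TC (methods 2·3): 0.43 vs {0.23, 0.27, 0.44, 0.27} → fail.
2 of 9 fail.

2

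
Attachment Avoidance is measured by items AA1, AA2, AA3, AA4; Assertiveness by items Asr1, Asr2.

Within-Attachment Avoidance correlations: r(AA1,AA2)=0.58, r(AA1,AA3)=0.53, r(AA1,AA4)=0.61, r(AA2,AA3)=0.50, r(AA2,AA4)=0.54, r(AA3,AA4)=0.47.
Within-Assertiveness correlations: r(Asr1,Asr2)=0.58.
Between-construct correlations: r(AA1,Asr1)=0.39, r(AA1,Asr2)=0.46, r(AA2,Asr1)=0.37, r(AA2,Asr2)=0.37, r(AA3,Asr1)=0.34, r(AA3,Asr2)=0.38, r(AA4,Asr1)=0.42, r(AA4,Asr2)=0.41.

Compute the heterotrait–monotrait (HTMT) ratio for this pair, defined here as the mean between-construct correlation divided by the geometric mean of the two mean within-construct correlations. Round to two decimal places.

0.70

Between-construct mean = 3.14/8 = 0.3925.
Mean within-AA = 3.23/6 = 0.5383; mean within-Asr = 0.58/1 = 0.5800.
Geometric mean = √(0.5383 × 0.5800) = 0.5588.
HTMT = 0.3925 / 0.5588 = 0.70.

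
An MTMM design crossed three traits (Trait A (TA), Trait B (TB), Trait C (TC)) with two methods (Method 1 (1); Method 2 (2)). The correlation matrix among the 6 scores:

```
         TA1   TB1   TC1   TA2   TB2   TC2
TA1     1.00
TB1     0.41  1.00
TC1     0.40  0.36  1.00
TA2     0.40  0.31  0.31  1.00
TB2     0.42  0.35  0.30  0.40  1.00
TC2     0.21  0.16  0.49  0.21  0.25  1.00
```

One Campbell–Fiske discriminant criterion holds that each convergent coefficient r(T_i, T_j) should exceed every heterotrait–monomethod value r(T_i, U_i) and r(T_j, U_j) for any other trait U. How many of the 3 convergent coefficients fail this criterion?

2

Convergent coefficients and their comparison sets:
TA (methods 1·2): 0.40 vs {0.41, 0.40, 0.40, 0.21} → fail.
TB (methods 1·2): 0.35 vs {0.41, 0.40, 0.36, 0.25} → fail.
TC (methods 1·2): 0.49 vs {0.40, 0.21, 0.36, 0.25} → pass.
2 of 3 fail.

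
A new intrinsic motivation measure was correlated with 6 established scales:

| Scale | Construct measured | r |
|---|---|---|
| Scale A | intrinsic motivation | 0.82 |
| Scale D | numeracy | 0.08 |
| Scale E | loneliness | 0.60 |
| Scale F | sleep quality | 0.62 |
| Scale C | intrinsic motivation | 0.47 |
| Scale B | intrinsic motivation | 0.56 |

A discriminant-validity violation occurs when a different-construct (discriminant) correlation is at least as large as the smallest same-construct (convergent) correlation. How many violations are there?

Convergent (same construct = intrinsic motivation): Scale A, Scale C, Scale B.
Smallest convergent = 0.47. Discriminant values: 0.08, 0.60, 0.62; count ≥ 0.47 → 2.

2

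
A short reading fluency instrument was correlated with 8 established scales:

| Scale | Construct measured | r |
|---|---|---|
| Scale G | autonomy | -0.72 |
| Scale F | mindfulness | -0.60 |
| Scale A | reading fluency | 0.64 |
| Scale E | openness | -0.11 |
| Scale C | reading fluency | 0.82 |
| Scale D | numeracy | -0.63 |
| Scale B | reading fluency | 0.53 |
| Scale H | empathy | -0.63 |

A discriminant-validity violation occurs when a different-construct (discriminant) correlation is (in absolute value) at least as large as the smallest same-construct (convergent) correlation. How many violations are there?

Convergent (same construct = reading fluency): Scale A, Scale C, Scale B.
Smallest convergent = 0.53. Discriminant |r|: 0.72, 0.60, 0.11, 0.63, 0.63; count ≥ 0.53 → 4.

4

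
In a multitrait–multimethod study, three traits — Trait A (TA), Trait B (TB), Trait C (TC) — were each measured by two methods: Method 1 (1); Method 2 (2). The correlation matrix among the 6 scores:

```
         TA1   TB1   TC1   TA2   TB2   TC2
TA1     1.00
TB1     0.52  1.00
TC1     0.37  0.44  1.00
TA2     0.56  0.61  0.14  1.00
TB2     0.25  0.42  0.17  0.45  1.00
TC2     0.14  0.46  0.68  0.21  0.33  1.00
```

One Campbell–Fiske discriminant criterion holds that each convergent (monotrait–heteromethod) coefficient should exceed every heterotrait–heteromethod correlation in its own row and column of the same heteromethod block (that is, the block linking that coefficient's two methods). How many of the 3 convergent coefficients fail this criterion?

2

Checking each validity diagonal entry against its comparison values:
TA (methods 1·2): 0.56 vs {0.25, 0.61, 0.14, 0.14} → fail.
TB (methods 1·2): 0.42 vs {0.61, 0.25, 0.46, 0.17} → fail.
TC (methods 1·2): 0.68 vs {0.14, 0.14, 0.17, 0.46} → pass.
2 of 3 fail.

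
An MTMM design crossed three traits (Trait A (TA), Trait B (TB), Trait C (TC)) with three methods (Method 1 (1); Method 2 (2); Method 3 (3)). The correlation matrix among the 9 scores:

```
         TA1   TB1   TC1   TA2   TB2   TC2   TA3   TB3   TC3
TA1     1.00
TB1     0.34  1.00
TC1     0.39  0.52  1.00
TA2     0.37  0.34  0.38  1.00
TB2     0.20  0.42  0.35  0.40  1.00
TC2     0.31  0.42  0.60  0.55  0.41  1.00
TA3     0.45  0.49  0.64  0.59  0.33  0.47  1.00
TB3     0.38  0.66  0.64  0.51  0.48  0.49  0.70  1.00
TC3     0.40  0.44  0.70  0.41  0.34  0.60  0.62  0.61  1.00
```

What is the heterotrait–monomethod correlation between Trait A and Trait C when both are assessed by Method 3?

Different traits, same method: r(TA3, TC3) = 0.62.

0.62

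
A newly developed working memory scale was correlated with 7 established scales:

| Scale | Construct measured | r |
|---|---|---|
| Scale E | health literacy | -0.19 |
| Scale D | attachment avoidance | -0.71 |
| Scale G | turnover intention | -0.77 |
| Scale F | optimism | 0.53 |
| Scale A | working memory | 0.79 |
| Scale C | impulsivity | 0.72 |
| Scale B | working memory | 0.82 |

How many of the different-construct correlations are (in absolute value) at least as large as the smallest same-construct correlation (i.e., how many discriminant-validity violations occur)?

Convergent (same construct = working memory): Scale A, Scale B.
Smallest convergent = 0.79. Discriminant |r|: 0.19, 0.71, 0.77, 0.53, 0.72; count ≥ 0.79 → 0.

0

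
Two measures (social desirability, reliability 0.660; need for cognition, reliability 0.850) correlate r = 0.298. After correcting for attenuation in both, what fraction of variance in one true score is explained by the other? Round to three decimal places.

Disattenuated r = 0.298 / √(0.660 × 0.850) = 0.298 / 0.7490 = 0.3979.
Shared true-score variance = 0.3979² = 0.1583 ≈ 0.158.

0.158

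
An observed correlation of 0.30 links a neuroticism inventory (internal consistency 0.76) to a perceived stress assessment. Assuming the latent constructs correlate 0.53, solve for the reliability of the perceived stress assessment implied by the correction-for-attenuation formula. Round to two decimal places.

r_true = r_obs / √(r_xx · r_yy) ⇒ 0.53 = 0.30 / √(0.76 · r_yy).
√(0.76 · r_yy) = 0.30 / 0.53 = 0.5660; 0.76 · r_yy = 0.3204; r_yy = 0.3204 / 0.76 ≈ 0.42.

0.42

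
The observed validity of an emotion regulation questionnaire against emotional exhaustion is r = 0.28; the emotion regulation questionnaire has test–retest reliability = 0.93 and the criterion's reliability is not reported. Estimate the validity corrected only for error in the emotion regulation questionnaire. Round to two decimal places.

Single correction: r_c = r_obs / √r_xx = 0.28 / √0.93 = 0.28 / 0.9644 ≈ 0.29.

0.29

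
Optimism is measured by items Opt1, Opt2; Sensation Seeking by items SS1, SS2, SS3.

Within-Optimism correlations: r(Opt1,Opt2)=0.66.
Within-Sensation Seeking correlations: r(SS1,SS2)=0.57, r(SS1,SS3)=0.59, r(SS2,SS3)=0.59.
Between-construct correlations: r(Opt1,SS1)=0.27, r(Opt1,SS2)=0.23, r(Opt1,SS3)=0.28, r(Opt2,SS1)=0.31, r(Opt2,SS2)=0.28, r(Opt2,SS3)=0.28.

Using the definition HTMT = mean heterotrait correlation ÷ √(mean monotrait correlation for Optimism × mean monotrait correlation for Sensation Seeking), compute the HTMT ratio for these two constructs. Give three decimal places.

0.443

Mean heterotrait r = 1.65/6 = 0.2750.
Mean within-Opt = 0.66/1 = 0.6600; mean within-SS = 1.75/3 = 0.5833.
Geometric mean = √(0.6600 × 0.5833) = 0.6205.
HTMT = 0.2750 / 0.6205 = 0.443.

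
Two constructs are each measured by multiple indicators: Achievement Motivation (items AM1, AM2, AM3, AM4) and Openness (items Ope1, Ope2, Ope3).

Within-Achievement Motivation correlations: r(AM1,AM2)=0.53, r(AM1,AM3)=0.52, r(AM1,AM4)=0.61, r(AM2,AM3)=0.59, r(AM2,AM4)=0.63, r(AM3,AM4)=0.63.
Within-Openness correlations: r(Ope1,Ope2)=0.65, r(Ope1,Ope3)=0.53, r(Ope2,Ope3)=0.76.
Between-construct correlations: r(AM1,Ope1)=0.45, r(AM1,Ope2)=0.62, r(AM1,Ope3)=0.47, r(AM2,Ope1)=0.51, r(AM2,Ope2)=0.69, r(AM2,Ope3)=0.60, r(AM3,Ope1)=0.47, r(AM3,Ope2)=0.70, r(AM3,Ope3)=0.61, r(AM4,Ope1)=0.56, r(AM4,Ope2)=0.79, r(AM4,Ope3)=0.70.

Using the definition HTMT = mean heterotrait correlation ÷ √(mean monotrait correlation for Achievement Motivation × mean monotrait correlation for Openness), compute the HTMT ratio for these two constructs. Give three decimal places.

0.971

Mean between = 7.17/12 = 0.5975.
Mean within-AM = 3.51/6 = 0.5850; mean within-Ope = 1.94/3 = 0.6467.
Geometric mean = √(0.5850 × 0.6467) = 0.6151.
HTMT = 0.5975 / 0.6151 = 0.971.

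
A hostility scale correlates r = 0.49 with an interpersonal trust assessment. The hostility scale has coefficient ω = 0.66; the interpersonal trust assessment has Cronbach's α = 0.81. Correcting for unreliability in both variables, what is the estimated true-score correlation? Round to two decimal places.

r_true = r_obs / √(r_xx · r_yy) = 0.49 / √(0.66 × 0.81) = 0.49 / √0.5346 = 0.49 / 0.7312 ≈ 0.67.

0.67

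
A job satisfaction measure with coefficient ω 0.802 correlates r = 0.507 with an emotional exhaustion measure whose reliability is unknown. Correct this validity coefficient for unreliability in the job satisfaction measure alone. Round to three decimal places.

0.566

Single correction: r_c = r_obs / √r_xx = 0.507 / √0.802 = 0.507 / 0.8955 ≈ 0.566.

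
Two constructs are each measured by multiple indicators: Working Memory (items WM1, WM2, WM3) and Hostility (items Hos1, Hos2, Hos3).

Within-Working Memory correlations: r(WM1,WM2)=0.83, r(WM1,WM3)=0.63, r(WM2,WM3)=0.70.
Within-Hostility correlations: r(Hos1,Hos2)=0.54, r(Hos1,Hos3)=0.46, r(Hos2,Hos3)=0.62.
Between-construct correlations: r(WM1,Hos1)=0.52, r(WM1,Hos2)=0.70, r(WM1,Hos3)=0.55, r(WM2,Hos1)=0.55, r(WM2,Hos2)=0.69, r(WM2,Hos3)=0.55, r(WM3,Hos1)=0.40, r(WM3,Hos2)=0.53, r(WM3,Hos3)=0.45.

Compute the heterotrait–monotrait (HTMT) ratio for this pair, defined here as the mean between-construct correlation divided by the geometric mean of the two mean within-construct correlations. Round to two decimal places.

0.88

Mean between = 4.94/9 = 0.5489.
Mean within-WM = 2.16/3 = 0.7200; mean within-Hos = 1.62/3 = 0.5400.
Geometric mean = √(0.7200 × 0.5400) = 0.6235.
HTMT = 0.5489 / 0.6235 = 0.88.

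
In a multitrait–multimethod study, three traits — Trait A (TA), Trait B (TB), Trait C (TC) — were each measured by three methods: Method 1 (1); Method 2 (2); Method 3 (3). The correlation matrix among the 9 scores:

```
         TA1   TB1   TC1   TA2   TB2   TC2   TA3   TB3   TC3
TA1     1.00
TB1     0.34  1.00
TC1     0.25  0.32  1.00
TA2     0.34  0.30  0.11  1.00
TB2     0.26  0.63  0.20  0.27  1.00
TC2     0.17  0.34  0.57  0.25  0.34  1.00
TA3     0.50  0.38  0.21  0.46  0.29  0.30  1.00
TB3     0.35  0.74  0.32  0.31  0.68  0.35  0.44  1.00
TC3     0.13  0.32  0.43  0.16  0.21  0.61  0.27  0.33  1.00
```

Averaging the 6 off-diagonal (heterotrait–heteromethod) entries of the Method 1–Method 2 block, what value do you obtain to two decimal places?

0.23

HTHM values (method 1 × method 2): 0.26, 0.17, 0.30, 0.34, 0.11, 0.20; mean = 1.38/6 = 0.23.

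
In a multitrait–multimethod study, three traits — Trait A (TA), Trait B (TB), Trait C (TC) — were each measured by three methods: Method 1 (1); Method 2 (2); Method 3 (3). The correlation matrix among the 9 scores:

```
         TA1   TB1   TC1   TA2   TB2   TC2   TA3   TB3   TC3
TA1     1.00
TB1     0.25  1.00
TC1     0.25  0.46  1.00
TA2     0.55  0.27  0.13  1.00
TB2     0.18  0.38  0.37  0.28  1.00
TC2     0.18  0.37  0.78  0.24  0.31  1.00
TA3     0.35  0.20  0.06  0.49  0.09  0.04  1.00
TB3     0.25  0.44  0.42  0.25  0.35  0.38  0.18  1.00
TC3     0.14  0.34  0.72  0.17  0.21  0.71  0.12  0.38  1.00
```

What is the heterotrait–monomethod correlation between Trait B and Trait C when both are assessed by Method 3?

0.38

Different traits, same method: r(TB3, TC3) = 0.38.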